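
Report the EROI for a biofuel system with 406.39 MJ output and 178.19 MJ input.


EROI = E_out / E_in
= 406.39 / 178.19
= 2.2807

2.2807


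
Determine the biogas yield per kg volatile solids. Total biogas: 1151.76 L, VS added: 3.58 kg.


Y = V / VS
= 1151.76 / 3.58
= 321.7207 L/kg VS

321.7207 L/kg VS


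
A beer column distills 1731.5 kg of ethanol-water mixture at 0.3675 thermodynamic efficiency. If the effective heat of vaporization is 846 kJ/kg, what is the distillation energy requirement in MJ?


E = m * 846 / (eta * 1000)
= 1731.5 * 846 / (0.3675 * 1000)
= 3985.9837 MJ

3985.9837 MJ


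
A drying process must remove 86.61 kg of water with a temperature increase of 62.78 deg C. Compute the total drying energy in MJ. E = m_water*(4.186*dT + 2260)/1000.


E = m_water * (4.186 * dT + 2260) / 1000
= 86.61 * (4.186 * 62.78 + 2260) / 1000
= 218.4995 MJ

218.4995 MJ


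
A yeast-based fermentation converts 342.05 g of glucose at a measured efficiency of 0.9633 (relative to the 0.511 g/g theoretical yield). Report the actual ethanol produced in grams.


Actual ethanol: m = 0.511 * 342.05 * 0.9633
m = 168.3728 g

168.3728 g


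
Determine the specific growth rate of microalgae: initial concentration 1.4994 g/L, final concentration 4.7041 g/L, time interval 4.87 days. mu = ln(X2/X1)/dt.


mu = ln(X2/X1) / dt
= ln(4.7041/1.4994) / 4.87
= 0.2348 per day

0.2348 per day


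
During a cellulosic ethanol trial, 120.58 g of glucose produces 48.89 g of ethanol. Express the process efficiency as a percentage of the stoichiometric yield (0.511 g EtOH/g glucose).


Fermentation efficiency = (actual / (0.511 * glucose)) * 100
= (48.89 / (0.511 * 120.58)) * 100
= 79.3458%

79.3458%


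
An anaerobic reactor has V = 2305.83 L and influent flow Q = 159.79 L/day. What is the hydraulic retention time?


HRT = V / Q
= 2305.83 / 159.79
= 14.4304 days

14.4304 days


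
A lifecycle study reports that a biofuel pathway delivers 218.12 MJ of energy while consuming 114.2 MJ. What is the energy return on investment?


EROI = E_out / E_in
= 218.12 / 114.2
= 1.9100

1.9100


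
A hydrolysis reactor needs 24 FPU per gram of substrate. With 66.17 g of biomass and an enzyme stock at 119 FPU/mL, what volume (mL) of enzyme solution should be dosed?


V = dosage * m_sub / activity
V = 24 * 66.17 / 119
V = 13.3452 mL

13.3452 mL


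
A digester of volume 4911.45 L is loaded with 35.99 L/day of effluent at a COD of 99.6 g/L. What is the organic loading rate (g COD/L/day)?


OLR = Q * S / V
= 35.99 * 99.6 / 4911.45
= 0.7298 g/L/day

0.7298 g/L/day


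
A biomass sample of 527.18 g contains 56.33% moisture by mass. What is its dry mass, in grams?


Wd = Ww * (1 - MC/100)
= 527.18 * (1 - 56.33/100)
= 230.2195 g

230.2195 g


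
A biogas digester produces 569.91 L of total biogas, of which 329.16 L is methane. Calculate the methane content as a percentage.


CH4% = V_CH4 / V_total * 100
= 329.16 / 569.91 * 100
= 57.7565%

57.7565%


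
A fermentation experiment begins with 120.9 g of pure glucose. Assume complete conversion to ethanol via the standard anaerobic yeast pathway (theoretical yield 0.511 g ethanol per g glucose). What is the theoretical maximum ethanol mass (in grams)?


Theoretical ethanol yield: m_EtOH = 0.511 * m_glucose
m_EtOH = 0.511 * 120.9 = 61.7799 g

61.7799 g


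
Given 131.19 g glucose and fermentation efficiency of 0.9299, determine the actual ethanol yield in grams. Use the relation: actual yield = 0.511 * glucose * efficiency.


Actual ethanol: m = 0.511 * 131.19 * 0.9299
m = 62.3387 g

62.3387 g


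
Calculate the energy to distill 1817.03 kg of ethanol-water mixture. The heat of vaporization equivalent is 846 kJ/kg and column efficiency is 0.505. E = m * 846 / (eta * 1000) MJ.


E = m * 846 / (eta * 1000)
= 1817.03 * 846 / (0.505 * 1000)
= 3043.9750 MJ

3043.9750 MJ


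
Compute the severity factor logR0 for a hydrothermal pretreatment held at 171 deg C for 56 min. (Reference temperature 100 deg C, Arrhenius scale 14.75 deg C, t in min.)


logR0 = log10(t * exp((T - 100) / 14.75))
= log10(56 * exp((171 - 100) / 14.75))
= 3.8387

3.8387


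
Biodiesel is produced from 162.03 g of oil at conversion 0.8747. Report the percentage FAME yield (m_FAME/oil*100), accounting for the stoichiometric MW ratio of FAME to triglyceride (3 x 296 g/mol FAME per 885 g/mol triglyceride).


m_FAME = oil * conv * (3 * 296 / 885) = oil * conv * (888/885)
= 162.03 * 0.8747 * 888 / 885
= 142.2081 g
Y = m_FAME / oil * 100 = conv * (888/885) * 100
= 0.8747 * 888 / 885 * 100
= 87.77%

87.77%


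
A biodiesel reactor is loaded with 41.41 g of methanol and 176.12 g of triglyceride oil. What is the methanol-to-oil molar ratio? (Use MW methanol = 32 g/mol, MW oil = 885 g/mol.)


Molar ratio = n_MeOH / n_oil = (MeOH/32) / (oil/885) = (MeOH * 885) / (32 * oil)
= (41.41 * 885) / (32 * 176.12)
= 6.5026

6.5026


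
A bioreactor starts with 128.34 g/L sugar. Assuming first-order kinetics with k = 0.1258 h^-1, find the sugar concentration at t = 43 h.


S = S0 * exp(-k * t)
S = 128.34 * exp(-0.1258 * 43)
S = 0.5742 g/L

0.5742 g/L


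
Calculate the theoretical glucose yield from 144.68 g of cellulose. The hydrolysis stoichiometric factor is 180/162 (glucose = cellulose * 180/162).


glucose = cellulose * 180/162
= 144.68 * 180/162
= 160.7556 g

160.7556 g


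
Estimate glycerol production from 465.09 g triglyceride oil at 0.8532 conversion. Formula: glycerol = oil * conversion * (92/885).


glycerol = oil * conv * (92/885)
= 465.09 * 0.8532 * 92 / 885
= 41.2508 g

41.2508 g


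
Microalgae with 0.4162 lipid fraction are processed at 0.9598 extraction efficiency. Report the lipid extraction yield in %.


Y = lipid_content * extraction_eff * 100
= 0.4162 * 0.9598 * 100
= 39.9469%

39.9469%


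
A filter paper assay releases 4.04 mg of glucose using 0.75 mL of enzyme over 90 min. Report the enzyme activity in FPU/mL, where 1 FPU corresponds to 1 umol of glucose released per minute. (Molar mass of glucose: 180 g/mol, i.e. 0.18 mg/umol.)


Activity = glucose_mg / (0.18 mg/umol * V_mL * t_min)
= 4.04 / (0.18 * 0.75 * 90)
= 0.3325 FPU/mL

0.3325 FPU/mL


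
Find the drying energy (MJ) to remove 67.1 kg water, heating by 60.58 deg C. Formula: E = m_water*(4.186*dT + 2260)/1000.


E = m_water * (4.186 * dT + 2260) / 1000
= 67.1 * (4.186 * 60.58 + 2260) / 1000
= 168.6617 MJ

168.6617 MJ


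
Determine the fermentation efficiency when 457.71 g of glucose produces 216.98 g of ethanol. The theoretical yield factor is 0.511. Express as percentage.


Fermentation efficiency = (actual / (0.511 * glucose)) * 100
= (216.98 / (0.511 * 457.71)) * 100
= 92.7702%

92.7702%


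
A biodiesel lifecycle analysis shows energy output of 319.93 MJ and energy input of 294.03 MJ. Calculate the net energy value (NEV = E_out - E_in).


NEV = E_out - E_in
= 319.93 - 294.03
= 25.9000 MJ

25.9000 MJ


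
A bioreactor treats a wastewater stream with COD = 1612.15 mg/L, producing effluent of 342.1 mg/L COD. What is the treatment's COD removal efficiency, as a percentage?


eta = (COD_in - COD_out) / COD_in * 100
= (1612.15 - 342.1) / 1612.15 * 100
= 78.7799%

78.7799%


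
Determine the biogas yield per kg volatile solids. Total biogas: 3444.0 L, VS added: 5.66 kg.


Y = V / VS
= 3444.0 / 5.66
= 608.4806 L/kg VS

608.4806 L/kg VS


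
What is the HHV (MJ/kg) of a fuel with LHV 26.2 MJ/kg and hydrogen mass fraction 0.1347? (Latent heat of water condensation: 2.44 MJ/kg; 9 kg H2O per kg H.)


HHV = LHV + H_frac * 9 * 2.44
= 26.2 + 0.1347 * 9 * 2.44
= 29.1580 MJ/kg

29.1580 MJ/kg


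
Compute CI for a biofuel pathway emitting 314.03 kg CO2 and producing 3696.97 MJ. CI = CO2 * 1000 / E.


CI = CO2 * 1000 / E
= 314.03 * 1000 / 3696.97
= 84.9425 g CO2/MJ

84.9425 g CO2/MJ


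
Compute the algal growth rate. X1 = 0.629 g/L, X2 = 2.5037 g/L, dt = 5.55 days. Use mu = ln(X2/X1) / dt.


mu = ln(X2/X1) / dt
= ln(2.5037/0.629) / 5.55
= 0.2489 per day

0.2489 per day


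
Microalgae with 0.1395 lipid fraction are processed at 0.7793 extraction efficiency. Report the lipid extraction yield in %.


Y = lipid_content * extraction_eff * 100
= 0.1395 * 0.7793 * 100
= 10.8712%

10.8712%


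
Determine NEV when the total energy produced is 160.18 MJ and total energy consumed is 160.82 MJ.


NEV = E_out - E_in
= 160.18 - 160.82
= -0.6400 MJ

-0.6400 MJ


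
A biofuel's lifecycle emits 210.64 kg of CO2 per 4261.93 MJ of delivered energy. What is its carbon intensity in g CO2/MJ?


CI = CO2 * 1000 / E
= 210.64 * 1000 / 4261.93
= 49.4236 g CO2/MJ

49.4236 g CO2/MJ


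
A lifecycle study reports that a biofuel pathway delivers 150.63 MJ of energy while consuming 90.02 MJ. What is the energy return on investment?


EROI = E_out / E_in
= 150.63 / 90.02
= 1.6733

1.6733


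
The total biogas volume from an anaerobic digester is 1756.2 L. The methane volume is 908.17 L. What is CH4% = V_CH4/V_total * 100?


CH4% = V_CH4 / V_total * 100
= 908.17 / 1756.2 * 100
= 51.7122%

51.7122%


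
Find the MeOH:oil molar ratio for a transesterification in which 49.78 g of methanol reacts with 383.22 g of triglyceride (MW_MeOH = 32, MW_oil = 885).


Molar ratio = n_MeOH / n_oil = (MeOH/32) / (oil/885) = (MeOH * 885) / (32 * oil)
= (49.78 * 885) / (32 * 383.22)
= 3.5925

3.5925


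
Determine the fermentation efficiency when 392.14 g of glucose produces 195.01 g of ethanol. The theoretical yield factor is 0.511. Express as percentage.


Fermentation efficiency = (actual / (0.511 * glucose)) * 100
= (195.01 / (0.511 * 392.14)) * 100
= 97.3184%

97.3184%


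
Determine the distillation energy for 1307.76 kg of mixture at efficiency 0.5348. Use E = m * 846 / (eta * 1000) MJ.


E = m * 846 / (eta * 1000)
= 1307.76 * 846 / (0.5348 * 1000)
= 2068.7453 MJ

2068.7453 MJ


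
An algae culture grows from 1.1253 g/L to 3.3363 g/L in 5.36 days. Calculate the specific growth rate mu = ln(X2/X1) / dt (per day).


mu = ln(X2/X1) / dt
= ln(3.3363/1.1253) / 5.36
= 0.2028 per day

0.2028 per day


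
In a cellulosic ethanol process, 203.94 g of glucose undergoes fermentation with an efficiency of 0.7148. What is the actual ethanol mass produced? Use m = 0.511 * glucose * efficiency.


Actual ethanol: m = 0.511 * 203.94 * 0.7148
m = 74.4917 g

74.4917 g


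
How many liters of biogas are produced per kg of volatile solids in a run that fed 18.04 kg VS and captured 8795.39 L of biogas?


Y = V / VS
= 8795.39 / 18.04
= 487.5493 L/kg VS

487.5493 L/kg VS


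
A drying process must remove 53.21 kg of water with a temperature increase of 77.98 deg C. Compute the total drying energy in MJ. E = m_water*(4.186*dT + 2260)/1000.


E = m_water * (4.186 * dT + 2260) / 1000
= 53.21 * (4.186 * 77.98 + 2260) / 1000
= 137.6236 MJ

137.6236 MJ


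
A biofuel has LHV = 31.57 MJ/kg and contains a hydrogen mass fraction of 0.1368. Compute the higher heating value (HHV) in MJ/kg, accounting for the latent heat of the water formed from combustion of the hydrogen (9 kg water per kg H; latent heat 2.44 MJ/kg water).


HHV = LHV + H_frac * 9 * 2.44
= 31.57 + 0.1368 * 9 * 2.44
= 34.5741 MJ/kg

34.5741 MJ/kg


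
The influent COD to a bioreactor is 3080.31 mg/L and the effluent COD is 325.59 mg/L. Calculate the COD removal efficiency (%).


eta = (COD_in - COD_out) / COD_in * 100
= (3080.31 - 325.59) / 3080.31 * 100
= 89.4300%

89.4300%


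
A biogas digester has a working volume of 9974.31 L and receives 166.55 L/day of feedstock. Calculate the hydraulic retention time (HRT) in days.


HRT = V / Q
= 9974.31 / 166.55
= 59.8878 days

59.8878 days


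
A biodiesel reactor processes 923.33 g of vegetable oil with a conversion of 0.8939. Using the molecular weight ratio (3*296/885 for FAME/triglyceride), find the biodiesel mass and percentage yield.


m_FAME = oil * conv * (3 * 296 / 885) = oil * conv * (888/885)
= 923.33 * 0.8939 * 888 / 885
= 828.1625 g
Y = m_FAME / oil * 100 = conv * (888/885) * 100
= 0.8939 * 888 / 885 * 100
= 89.69%

828.1625 g FAME; Y = 89.69%


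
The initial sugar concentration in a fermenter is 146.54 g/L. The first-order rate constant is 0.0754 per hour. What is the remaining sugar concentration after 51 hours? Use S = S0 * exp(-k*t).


S = S0 * exp(-k * t)
S = 146.54 * exp(-0.0754 * 51)
S = 3.1327 g/L

3.1327 g/L


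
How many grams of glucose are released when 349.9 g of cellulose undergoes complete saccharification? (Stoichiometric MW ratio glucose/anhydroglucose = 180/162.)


glucose = cellulose * 180/162
= 349.9 * 180/162
= 388.7778 g

388.7778 g


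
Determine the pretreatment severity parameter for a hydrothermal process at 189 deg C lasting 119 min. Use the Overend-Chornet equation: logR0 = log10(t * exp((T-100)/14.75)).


logR0 = log10(t * exp((T - 100) / 14.75))
= log10(119 * exp((189 - 100) / 14.75))
= 4.6960

4.6960


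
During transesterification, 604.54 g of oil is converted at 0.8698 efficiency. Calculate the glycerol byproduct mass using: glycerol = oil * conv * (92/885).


glycerol = oil * conv * (92/885)
= 604.54 * 0.8698 * 92 / 885
= 54.6624 g

54.6624 g


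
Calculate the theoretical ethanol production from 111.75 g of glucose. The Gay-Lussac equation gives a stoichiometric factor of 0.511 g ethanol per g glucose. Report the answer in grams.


Theoretical ethanol yield: m_EtOH = 0.511 * m_glucose
m_EtOH = 0.511 * 111.75 = 57.1043 g

57.1043 g


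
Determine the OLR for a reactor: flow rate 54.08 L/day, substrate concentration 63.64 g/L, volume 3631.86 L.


OLR = Q * S / V
= 54.08 * 63.64 / 3631.86
= 0.9476 g/L/day

0.9476 g/L/day


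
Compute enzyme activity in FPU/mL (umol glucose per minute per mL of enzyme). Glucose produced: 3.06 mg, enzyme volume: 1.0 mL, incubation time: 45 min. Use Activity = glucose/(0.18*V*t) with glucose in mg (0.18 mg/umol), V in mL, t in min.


Activity = glucose_mg / (0.18 mg/umol * V_mL * t_min)
= 3.06 / (0.18 * 1.0 * 45)
= 0.3778 FPU/mL

0.3778 FPU/mL


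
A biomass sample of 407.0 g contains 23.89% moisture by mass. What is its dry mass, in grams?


Wd = Ww * (1 - MC/100)
= 407.0 * (1 - 23.89/100)
= 309.7677 g

309.7677 g


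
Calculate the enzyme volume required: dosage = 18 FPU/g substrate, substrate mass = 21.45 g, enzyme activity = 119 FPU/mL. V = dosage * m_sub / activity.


V = dosage * m_sub / activity
V = 18 * 21.45 / 119
V = 3.2445 mL

3.2445 mL


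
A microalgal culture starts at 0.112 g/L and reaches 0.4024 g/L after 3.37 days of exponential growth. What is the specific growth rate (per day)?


mu = ln(X2/X1) / dt
= ln(0.4024/0.112) / 3.37
= 0.3795 per day

0.3795 per day


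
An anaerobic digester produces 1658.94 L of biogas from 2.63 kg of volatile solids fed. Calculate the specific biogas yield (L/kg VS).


Y = V / VS
= 1658.94 / 2.63
= 630.7757 L/kg VS

630.7757 L/kg VS


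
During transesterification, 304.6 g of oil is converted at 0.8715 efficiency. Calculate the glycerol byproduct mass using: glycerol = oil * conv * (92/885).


glycerol = oil * conv * (92/885)
= 304.6 * 0.8715 * 92 / 885
= 27.5957 g

27.5957 g


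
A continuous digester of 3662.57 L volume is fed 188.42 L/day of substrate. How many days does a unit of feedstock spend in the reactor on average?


HRT = V / Q
= 3662.57 / 188.42
= 19.4383 days

19.4383 days


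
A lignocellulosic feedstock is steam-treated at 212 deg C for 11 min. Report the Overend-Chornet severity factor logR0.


logR0 = log10(t * exp((T - 100) / 14.75))
= log10(11 * exp((212 - 100) / 14.75))
= 4.3391

4.3391


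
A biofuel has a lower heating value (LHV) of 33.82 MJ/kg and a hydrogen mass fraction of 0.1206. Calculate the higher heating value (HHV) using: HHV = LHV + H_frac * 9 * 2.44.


HHV = LHV + H_frac * 9 * 2.44
= 33.82 + 0.1206 * 9 * 2.44
= 36.4684 MJ/kg

36.4684 MJ/kg


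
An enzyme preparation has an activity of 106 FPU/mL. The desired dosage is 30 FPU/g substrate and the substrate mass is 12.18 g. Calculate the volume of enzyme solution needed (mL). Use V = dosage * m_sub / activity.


V = dosage * m_sub / activity
V = 30 * 12.18 / 106
V = 3.4472 mL

3.4472 mL


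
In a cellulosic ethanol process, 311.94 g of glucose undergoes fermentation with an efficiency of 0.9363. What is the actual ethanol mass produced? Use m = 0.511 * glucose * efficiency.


Actual ethanol: m = 0.511 * 311.94 * 0.9363
m = 149.2475 g

149.2475 g


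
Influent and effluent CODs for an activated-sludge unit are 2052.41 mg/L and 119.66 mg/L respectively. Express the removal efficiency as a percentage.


eta = (COD_in - COD_out) / COD_in * 100
= (2052.41 - 119.66) / 2052.41 * 100
= 94.1698%

94.1698%


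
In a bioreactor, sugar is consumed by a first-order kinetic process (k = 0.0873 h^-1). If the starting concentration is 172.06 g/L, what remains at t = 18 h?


S = S0 * exp(-k * t)
S = 172.06 * exp(-0.0873 * 18)
S = 35.7462 g/L

35.7462 g/L


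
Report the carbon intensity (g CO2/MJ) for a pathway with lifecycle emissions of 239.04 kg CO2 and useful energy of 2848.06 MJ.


CI = CO2 * 1000 / E
= 239.04 * 1000 / 2848.06
= 83.9308 g CO2/MJ

83.9308 g CO2/MJ


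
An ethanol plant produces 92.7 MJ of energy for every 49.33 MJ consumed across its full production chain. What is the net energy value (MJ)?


NEV = E_out - E_in
= 92.7 - 49.33
= 43.3700 MJ

43.3700 MJ


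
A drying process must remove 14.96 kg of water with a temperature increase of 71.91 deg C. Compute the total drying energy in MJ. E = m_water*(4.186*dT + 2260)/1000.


E = m_water * (4.186 * dT + 2260) / 1000
= 14.96 * (4.186 * 71.91 + 2260) / 1000
= 38.3128 MJ

38.3128 MJ


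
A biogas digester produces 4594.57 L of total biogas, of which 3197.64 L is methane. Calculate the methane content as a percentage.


CH4% = V_CH4 / V_total * 100
= 3197.64 / 4594.57 * 100
= 69.5961%

69.5961%


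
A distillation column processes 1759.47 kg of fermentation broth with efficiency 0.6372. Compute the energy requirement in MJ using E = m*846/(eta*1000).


E = m * 846 / (eta * 1000)
= 1759.47 * 846 / (0.6372 * 1000)
= 2336.0195 MJ

2336.0195 MJ


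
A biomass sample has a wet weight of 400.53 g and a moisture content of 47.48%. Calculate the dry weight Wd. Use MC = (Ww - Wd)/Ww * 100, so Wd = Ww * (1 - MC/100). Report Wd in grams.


Wd = Ww * (1 - MC/100)
= 400.53 * (1 - 47.48/100)
= 210.3584 g

210.3584 g


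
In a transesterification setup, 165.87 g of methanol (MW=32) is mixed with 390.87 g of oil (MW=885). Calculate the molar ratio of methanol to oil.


Molar ratio = n_MeOH / n_oil = (MeOH/32) / (oil/885) = (MeOH * 885) / (32 * oil)
= (165.87 * 885) / (32 * 390.87)
= 11.7362

11.7362


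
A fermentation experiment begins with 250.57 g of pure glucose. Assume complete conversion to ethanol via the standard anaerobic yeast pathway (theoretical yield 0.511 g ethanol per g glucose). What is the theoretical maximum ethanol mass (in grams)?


Theoretical ethanol yield: m_EtOH = 0.511 * m_glucose
m_EtOH = 0.511 * 250.57 = 128.0413 g

128.0413 g


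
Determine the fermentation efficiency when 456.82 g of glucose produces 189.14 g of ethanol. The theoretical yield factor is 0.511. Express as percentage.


Fermentation efficiency = (actual / (0.511 * glucose)) * 100
= (189.14 / (0.511 * 456.82)) * 100
= 81.0247%

81.0247%


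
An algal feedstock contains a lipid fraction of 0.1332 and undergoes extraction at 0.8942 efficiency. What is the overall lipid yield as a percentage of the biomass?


Y = lipid_content * extraction_eff * 100
= 0.1332 * 0.8942 * 100
= 11.9107%

11.9107%


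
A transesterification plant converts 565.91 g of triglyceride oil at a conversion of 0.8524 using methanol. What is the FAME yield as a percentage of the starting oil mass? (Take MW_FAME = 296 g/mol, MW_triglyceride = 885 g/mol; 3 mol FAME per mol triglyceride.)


m_FAME = oil * conv * (3 * 296 / 885) = oil * conv * (888/885)
= 565.91 * 0.8524 * 888 / 885
= 484.0169 g
Y = m_FAME / oil * 100 = conv * (888/885) * 100
= 0.8524 * 888 / 885 * 100
= 85.53%

85.53%


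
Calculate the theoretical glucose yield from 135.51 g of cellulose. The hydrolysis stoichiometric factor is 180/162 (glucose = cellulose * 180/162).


glucose = cellulose * 180/162
= 135.51 * 180/162
= 150.5667 g

150.5667 g


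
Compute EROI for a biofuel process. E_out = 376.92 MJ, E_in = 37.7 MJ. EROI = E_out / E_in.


EROI = E_out / E_in
= 376.92 / 37.7
= 9.9979

9.9979


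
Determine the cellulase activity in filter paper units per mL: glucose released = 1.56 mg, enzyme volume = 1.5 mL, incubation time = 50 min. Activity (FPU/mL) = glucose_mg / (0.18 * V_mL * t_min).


Activity = glucose_mg / (0.18 mg/umol * V_mL * t_min)
= 1.56 / (0.18 * 1.5 * 50)
= 0.1156 FPU/mL

0.1156 FPU/mL


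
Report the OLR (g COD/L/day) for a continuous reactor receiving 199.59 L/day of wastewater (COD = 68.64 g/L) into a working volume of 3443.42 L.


OLR = Q * S / V
= 199.59 * 68.64 / 3443.42
= 3.9786 g/L/day

3.9786 g/L/day


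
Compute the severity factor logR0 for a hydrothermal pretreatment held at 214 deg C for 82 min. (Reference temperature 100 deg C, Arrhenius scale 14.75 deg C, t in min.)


logR0 = log10(t * exp((T - 100) / 14.75))
= log10(82 * exp((214 - 100) / 14.75))
= 5.2704

5.2704


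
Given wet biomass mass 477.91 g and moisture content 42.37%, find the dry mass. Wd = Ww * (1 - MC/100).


Wd = Ww * (1 - MC/100)
= 477.91 * (1 - 42.37/100)
= 275.4195 g

275.4195 g


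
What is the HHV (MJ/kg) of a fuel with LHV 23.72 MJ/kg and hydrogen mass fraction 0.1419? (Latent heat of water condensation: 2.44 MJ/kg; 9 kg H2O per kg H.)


HHV = LHV + H_frac * 9 * 2.44
= 23.72 + 0.1419 * 9 * 2.44
= 26.8361 MJ/kg

26.8361 MJ/kg


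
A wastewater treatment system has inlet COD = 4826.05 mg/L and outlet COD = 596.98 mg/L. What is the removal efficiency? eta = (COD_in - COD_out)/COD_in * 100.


eta = (COD_in - COD_out) / COD_in * 100
= (4826.05 - 596.98) / 4826.05 * 100
= 87.6300%

87.6300%


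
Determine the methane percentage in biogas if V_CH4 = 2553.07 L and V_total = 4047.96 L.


CH4% = V_CH4 / V_total * 100
= 2553.07 / 4047.96 * 100
= 63.0705%

63.0705%


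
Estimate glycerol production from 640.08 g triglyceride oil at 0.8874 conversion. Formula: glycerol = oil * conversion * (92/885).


glycerol = oil * conv * (92/885)
= 640.08 * 0.8874 * 92 / 885
= 59.0471 g

59.0471 g


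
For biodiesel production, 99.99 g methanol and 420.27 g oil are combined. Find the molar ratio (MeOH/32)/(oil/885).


Molar ratio = n_MeOH / n_oil = (MeOH/32) / (oil/885) = (MeOH * 885) / (32 * oil)
= (99.99 * 885) / (32 * 420.27)
= 6.5799

6.5799


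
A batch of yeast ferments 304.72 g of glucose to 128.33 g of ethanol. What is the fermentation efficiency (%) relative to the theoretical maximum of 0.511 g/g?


Fermentation efficiency = (actual / (0.511 * glucose)) * 100
= (128.33 / (0.511 * 304.72)) * 100
= 82.4150%

82.4150%


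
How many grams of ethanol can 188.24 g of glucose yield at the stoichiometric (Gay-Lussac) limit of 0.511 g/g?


Theoretical ethanol yield: m_EtOH = 0.511 * m_glucose
m_EtOH = 0.511 * 188.24 = 96.1906 g

96.1906 g


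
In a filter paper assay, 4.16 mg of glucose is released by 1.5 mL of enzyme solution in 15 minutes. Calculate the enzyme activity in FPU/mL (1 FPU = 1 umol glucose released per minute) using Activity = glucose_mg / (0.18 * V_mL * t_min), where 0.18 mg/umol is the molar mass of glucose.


Activity = glucose_mg / (0.18 mg/umol * V_mL * t_min)
= 4.16 / (0.18 * 1.5 * 15)
= 1.0272 FPU/mL

1.0272 FPU/mL


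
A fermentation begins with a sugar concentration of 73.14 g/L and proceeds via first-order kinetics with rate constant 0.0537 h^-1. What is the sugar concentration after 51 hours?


S = S0 * exp(-k * t)
S = 73.14 * exp(-0.0537 * 51)
S = 4.7288 g/L

4.7288 g/L


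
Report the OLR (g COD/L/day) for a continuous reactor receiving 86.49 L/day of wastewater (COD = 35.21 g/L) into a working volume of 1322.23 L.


OLR = Q * S / V
= 86.49 * 35.21 / 1322.23
= 2.3032 g/L/day

2.3032 g/L/day


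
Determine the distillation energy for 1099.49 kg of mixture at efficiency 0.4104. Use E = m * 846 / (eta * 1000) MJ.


E = m * 846 / (eta * 1000)
= 1099.49 * 846 / (0.4104 * 1000)
= 2266.4925 MJ

2266.4925 MJ


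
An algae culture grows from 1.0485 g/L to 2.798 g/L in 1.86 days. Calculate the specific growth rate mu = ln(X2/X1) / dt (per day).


mu = ln(X2/X1) / dt
= ln(2.798/1.0485) / 1.86
= 0.5277 per day

0.5277 per day


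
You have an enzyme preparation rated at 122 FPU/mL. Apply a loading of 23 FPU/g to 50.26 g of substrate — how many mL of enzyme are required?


V = dosage * m_sub / activity
V = 23 * 50.26 / 122
V = 9.4752 mL

9.4752 mL


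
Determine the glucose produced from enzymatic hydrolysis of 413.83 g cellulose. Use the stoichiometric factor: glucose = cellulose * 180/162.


glucose = cellulose * 180/162
= 413.83 * 180/162
= 459.8111 g

459.8111 g


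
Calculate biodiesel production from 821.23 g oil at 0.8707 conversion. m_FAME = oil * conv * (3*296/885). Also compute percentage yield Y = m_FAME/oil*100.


m_FAME = oil * conv * (3 * 296 / 885) = oil * conv * (888/885)
= 821.23 * 0.8707 * 888 / 885
= 717.4688 g
Y = m_FAME / oil * 100 = conv * (888/885) * 100
= 0.8707 * 888 / 885 * 100
= 87.37%

717.4688 g FAME; Y = 87.37%


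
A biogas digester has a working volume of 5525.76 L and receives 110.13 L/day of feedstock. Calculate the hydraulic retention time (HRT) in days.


HRT = V / Q
= 5525.76 / 110.13
= 50.1749 days

50.1749 days


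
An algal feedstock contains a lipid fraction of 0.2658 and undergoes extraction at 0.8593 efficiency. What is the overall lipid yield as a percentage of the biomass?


Y = lipid_content * extraction_eff * 100
= 0.2658 * 0.8593 * 100
= 22.8402%

22.8402%


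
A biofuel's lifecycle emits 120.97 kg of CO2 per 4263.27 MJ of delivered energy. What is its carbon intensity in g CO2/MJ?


CI = CO2 * 1000 / E
= 120.97 * 1000 / 4263.27
= 28.3749 g CO2/MJ

28.3749 g CO2/MJ


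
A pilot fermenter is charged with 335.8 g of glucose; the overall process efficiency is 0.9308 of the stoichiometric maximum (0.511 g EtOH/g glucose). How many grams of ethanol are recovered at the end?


Actual ethanol: m = 0.511 * 335.8 * 0.9308
m = 159.7195 g

159.7195 g


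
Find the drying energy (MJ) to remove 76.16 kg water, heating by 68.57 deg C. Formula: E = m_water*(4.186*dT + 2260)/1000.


E = m_water * (4.186 * dT + 2260) / 1000
= 76.16 * (4.186 * 68.57 + 2260) / 1000
= 193.9821 MJ

193.9821 MJ


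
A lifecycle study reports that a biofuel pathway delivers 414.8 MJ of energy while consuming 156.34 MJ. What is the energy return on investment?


EROI = E_out / E_in
= 414.8 / 156.34
= 2.6532

2.6532


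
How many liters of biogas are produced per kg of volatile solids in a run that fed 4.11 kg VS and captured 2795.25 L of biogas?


Y = V / VS
= 2795.25 / 4.11
= 680.1095 L/kg VS

680.1095 L/kg VS


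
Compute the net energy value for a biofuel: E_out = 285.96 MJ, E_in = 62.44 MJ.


NEV = E_out - E_in
= 285.96 - 62.44
= 223.5200 MJ

223.5200 MJ


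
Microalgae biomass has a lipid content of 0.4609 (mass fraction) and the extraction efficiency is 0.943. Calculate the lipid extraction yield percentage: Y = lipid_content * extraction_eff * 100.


Y = lipid_content * extraction_eff * 100
= 0.4609 * 0.943 * 100
= 43.4629%

43.4629%


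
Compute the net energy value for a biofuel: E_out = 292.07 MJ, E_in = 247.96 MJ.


NEV = E_out - E_in
= 292.07 - 247.96
= 44.1100 MJ

44.1100 MJ


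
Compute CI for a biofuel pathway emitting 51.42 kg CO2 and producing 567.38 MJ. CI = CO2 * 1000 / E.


CI = CO2 * 1000 / E
= 51.42 * 1000 / 567.38
= 90.6271 g CO2/MJ

90.6271 g CO2/MJ


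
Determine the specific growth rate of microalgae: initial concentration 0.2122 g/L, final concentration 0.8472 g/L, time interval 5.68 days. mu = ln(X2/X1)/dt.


mu = ln(X2/X1) / dt
= ln(0.8472/0.2122) / 5.68
= 0.2437 per day

0.2437 per day


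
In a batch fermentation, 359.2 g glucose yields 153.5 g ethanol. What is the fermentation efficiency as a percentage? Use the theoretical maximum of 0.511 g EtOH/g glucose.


Fermentation efficiency = (actual / (0.511 * glucose)) * 100
= (153.5 / (0.511 * 359.2)) * 100
= 83.6279%

83.6279%


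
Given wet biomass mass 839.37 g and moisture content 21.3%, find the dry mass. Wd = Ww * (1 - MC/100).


Wd = Ww * (1 - MC/100)
= 839.37 * (1 - 21.3/100)
= 660.5842 g

660.5842 g


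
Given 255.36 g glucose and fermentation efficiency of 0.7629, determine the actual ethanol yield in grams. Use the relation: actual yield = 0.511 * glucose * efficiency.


Actual ethanol: m = 0.511 * 255.36 * 0.7629
m = 99.5500 g

99.5500 g


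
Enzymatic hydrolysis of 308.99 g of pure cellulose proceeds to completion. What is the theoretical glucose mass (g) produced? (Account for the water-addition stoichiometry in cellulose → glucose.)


glucose = cellulose * 180/162
= 308.99 * 180/162
= 343.3222 g

343.3222 g


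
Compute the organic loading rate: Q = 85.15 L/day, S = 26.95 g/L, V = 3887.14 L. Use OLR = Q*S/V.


OLR = Q * S / V
= 85.15 * 26.95 / 3887.14
= 0.5904 g/L/day

0.5904 g/L/day


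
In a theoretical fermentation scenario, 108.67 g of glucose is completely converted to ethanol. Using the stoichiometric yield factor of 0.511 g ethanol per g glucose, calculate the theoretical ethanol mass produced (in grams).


Theoretical ethanol yield: m_EtOH = 0.511 * m_glucose
m_EtOH = 0.511 * 108.67 = 55.5304 g

55.5304 g


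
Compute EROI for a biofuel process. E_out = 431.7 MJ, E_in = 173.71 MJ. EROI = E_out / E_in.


EROI = E_out / E_in
= 431.7 / 173.71
= 2.4852

2.4852


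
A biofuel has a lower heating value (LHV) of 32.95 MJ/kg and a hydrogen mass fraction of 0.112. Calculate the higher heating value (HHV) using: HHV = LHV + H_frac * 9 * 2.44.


HHV = LHV + H_frac * 9 * 2.44
= 32.95 + 0.112 * 9 * 2.44
= 35.4095 MJ/kg

35.4095 MJ/kg


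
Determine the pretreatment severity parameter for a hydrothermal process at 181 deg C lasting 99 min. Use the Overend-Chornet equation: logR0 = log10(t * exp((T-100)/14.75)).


logR0 = log10(t * exp((T - 100) / 14.75))
= log10(99 * exp((181 - 100) / 14.75))
= 4.3806

4.3806


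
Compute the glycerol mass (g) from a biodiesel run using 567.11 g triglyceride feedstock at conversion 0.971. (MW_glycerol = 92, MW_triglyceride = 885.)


glycerol = oil * conv * (92/885)
= 567.11 * 0.971 * 92 / 885
= 57.2441 g

57.2441 g


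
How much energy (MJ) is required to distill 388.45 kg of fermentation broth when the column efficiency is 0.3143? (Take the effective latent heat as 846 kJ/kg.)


E = m * 846 / (eta * 1000)
= 388.45 * 846 / (0.3143 * 1000)
= 1045.5892 MJ

1045.5892 MJ


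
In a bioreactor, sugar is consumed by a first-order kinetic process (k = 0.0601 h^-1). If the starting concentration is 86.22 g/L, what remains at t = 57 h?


S = S0 * exp(-k * t)
S = 86.22 * exp(-0.0601 * 57)
S = 2.8044 g/L

2.8044 g/L


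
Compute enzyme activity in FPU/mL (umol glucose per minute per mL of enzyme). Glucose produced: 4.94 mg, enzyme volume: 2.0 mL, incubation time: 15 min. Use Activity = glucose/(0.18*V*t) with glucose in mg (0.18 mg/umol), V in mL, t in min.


Activity = glucose_mg / (0.18 mg/umol * V_mL * t_min)
= 4.94 / (0.18 * 2.0 * 15)
= 0.9148 FPU/mL

0.9148 FPU/mL


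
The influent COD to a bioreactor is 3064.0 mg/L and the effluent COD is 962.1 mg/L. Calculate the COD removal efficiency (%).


eta = (COD_in - COD_out) / COD_in * 100
= (3064.0 - 962.1) / 3064.0 * 100
= 68.5999%

68.5999%


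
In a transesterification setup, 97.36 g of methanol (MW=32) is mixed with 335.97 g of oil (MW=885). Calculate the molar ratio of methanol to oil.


Molar ratio = n_MeOH / n_oil = (MeOH/32) / (oil/885) = (MeOH * 885) / (32 * oil)
= (97.36 * 885) / (32 * 335.97)
= 8.0144

8.0144


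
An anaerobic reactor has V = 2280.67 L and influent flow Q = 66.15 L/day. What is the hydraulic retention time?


HRT = V / Q
= 2280.67 / 66.15
= 34.4772 days

34.4772 days


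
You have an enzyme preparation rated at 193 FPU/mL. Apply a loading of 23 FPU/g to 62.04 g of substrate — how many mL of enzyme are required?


V = dosage * m_sub / activity
V = 23 * 62.04 / 193
V = 7.3934 mL

7.3934 mL


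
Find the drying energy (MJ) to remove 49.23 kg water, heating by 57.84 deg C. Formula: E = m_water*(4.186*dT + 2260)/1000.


E = m_water * (4.186 * dT + 2260) / 1000
= 49.23 * (4.186 * 57.84 + 2260) / 1000
= 123.1793 MJ

123.1793 MJ


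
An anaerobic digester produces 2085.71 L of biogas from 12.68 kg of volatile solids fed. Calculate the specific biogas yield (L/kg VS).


Y = V / VS
= 2085.71 / 12.68
= 164.4882 L/kg VS

164.4882 L/kg VS


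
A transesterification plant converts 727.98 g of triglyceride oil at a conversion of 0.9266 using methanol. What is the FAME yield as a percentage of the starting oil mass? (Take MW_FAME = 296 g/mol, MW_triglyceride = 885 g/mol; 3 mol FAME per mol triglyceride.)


m_FAME = oil * conv * (3 * 296 / 885) = oil * conv * (888/885)
= 727.98 * 0.9266 * 888 / 885
= 676.8329 g
Y = m_FAME / oil * 100 = conv * (888/885) * 100
= 0.9266 * 888 / 885 * 100
= 92.97%

92.97%


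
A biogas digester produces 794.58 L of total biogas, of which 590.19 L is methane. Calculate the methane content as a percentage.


CH4% = V_CH4 / V_total * 100
= 590.19 / 794.58 * 100
= 74.2770%

74.2770%


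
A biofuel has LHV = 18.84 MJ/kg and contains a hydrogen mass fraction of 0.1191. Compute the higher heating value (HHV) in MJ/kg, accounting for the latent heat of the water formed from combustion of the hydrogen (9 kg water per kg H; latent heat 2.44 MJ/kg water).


HHV = LHV + H_frac * 9 * 2.44
= 18.84 + 0.1191 * 9 * 2.44
= 21.4554 MJ/kg

21.4554 MJ/kg


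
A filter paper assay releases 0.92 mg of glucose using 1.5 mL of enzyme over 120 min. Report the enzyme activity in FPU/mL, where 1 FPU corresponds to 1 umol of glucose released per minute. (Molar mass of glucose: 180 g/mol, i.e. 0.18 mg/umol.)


Activity = glucose_mg / (0.18 mg/umol * V_mL * t_min)
= 0.92 / (0.18 * 1.5 * 120)
= 0.0284 FPU/mL

0.0284 FPU/mL


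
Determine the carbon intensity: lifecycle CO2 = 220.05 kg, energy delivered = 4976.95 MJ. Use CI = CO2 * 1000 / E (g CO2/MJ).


CI = CO2 * 1000 / E
= 220.05 * 1000 / 4976.95
= 44.2138 g CO2/MJ

44.2138 g CO2/MJ


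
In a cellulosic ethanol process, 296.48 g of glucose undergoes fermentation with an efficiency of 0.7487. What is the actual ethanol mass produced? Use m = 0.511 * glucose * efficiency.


Actual ethanol: m = 0.511 * 296.48 * 0.7487
m = 113.4290 g

113.4290 g


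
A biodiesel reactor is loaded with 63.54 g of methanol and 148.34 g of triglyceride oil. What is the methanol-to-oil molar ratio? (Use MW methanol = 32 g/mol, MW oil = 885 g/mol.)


Molar ratio = n_MeOH / n_oil = (MeOH/32) / (oil/885) = (MeOH * 885) / (32 * oil)
= (63.54 * 885) / (32 * 148.34)
= 11.8463

11.8463


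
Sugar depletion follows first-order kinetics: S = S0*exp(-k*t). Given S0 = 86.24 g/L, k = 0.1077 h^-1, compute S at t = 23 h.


S = S0 * exp(-k * t)
S = 86.24 * exp(-0.1077 * 23)
S = 7.2430 g/L

7.2430 g/L


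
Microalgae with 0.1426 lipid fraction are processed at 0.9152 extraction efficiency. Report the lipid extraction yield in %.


Y = lipid_content * extraction_eff * 100
= 0.1426 * 0.9152 * 100
= 13.0508%

13.0508%


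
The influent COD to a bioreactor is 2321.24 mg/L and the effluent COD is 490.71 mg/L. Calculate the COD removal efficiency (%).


eta = (COD_in - COD_out) / COD_in * 100
= (2321.24 - 490.71) / 2321.24 * 100
= 78.8600%

78.8600%


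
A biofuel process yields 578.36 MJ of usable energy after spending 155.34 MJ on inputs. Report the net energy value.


NEV = E_out - E_in
= 578.36 - 155.34
= 423.0200 MJ

423.0200 MJ


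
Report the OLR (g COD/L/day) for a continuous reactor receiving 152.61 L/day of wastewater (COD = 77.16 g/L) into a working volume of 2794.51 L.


OLR = Q * S / V
= 152.61 * 77.16 / 2794.51
= 4.2138 g/L/day

4.2138 g/L/day


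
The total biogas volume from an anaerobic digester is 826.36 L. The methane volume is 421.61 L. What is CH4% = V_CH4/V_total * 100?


CH4% = V_CH4 / V_total * 100
= 421.61 / 826.36 * 100
= 51.0201%

51.0201%


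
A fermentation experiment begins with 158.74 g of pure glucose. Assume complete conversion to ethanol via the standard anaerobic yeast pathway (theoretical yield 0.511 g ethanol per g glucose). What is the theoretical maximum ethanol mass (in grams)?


Theoretical ethanol yield: m_EtOH = 0.511 * m_glucose
m_EtOH = 0.511 * 158.74 = 81.1161 g

81.1161 g


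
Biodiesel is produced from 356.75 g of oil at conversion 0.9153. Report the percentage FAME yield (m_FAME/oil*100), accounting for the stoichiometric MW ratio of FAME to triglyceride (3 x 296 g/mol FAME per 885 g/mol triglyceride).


m_FAME = oil * conv * (3 * 296 / 885) = oil * conv * (888/885)
= 356.75 * 0.9153 * 888 / 885
= 327.6402 g
Y = m_FAME / oil * 100 = conv * (888/885) * 100
= 0.9153 * 888 / 885 * 100
= 91.84%

91.84%


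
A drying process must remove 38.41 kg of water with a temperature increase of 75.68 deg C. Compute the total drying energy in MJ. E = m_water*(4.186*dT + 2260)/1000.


E = m_water * (4.186 * dT + 2260) / 1000
= 38.41 * (4.186 * 75.68 + 2260) / 1000
= 98.9748 MJ

98.9748 MJ


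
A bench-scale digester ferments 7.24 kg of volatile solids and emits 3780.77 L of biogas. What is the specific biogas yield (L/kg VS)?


Y = V / VS
= 3780.77 / 7.24
= 522.2058 L/kg VS

522.2058 L/kg VS


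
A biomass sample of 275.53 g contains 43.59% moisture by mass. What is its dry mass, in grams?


Wd = Ww * (1 - MC/100)
= 275.53 * (1 - 43.59/100)
= 155.4265 g

155.4265 g


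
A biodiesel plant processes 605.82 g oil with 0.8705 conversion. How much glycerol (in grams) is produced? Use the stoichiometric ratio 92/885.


glycerol = oil * conv * (92/885)
= 605.82 * 0.8705 * 92 / 885
= 54.8223 g

54.8223 g


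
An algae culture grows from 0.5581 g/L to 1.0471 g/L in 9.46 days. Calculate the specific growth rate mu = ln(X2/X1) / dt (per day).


mu = ln(X2/X1) / dt
= ln(1.0471/0.5581) / 9.46
= 0.0665 per day

0.0665 per day


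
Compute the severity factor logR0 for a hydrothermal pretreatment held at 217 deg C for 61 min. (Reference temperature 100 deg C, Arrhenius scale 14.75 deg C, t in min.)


logR0 = log10(t * exp((T - 100) / 14.75))
= log10(61 * exp((217 - 100) / 14.75))
= 5.2302

5.2302


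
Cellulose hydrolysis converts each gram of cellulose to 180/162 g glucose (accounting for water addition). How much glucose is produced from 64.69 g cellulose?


glucose = cellulose * 180/162
= 64.69 * 180/162
= 71.8778 g

71.8778 g


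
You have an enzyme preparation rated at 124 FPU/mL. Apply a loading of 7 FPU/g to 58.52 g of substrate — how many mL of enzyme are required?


V = dosage * m_sub / activity
V = 7 * 58.52 / 124
V = 3.3035 mL

3.3035 mL


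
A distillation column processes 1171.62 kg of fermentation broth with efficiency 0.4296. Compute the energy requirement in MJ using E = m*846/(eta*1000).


E = m * 846 / (eta * 1000)
= 1171.62 * 846 / (0.4296 * 1000)
= 2307.2405 MJ

2307.2405 MJ


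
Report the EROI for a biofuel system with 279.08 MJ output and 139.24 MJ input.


EROI = E_out / E_in
= 279.08 / 139.24
= 2.0043

2.0043


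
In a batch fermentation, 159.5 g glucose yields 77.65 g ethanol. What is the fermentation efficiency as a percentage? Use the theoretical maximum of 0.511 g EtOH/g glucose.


Fermentation efficiency = (actual / (0.511 * glucose)) * 100
= (77.65 / (0.511 * 159.5)) * 100
= 95.2708%

95.2708%
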